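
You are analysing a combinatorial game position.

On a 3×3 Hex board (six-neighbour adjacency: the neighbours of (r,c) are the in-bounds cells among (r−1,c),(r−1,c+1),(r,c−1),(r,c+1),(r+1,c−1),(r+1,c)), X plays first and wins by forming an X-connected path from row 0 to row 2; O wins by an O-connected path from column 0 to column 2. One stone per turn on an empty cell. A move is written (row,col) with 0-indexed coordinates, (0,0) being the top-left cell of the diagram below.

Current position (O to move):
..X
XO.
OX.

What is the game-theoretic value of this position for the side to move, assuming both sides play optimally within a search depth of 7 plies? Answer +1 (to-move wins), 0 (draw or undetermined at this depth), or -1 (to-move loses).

p1 O@[..X/XO./OX.]: (0,0)[O.X/XO./OX.]-1 (0,1)[.OX/XO./OX.]-1 (1,2)[..X/XOO/OX.]+1* (2,2)[..X/XO./OXO]-1
p2 X@[..X/XOO/OX.] terminal -1; root [..X/XO./OX.] d7

value(..X/XO./OX., O) = +1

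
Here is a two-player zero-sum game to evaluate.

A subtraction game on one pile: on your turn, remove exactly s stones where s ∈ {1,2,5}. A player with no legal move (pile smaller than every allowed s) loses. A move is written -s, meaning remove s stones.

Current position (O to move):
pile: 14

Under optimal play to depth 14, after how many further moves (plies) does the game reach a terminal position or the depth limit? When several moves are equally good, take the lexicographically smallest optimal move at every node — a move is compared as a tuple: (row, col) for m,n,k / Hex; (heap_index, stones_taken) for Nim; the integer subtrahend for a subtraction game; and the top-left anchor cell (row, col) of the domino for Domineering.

ply 1, O at 14 | -1=-1→13; -2=+1→12*; -5=+1→9
ply 2, X at 12 | -1=-1→11*; -2=-1→10; -5=-1→7
ply 3, O at 11 | -1=-1→10; -2=+1→9*; -5=+1→6
ply 4, X at 9 | -1=-1→8*; -2=-1→7; -5=-1→4
ply 5, O at 8 | -1=-1→7; -2=+1→6*; -5=+1→3
ply 6, X at 6 | -1=-1→5*; -2=-1→4; -5=-1→1
ply 7, O at 5 | -1=-1→4; -2=+1→3*; -5=+1→0
ply 8, X at 3 | -1=-1→2*; -2=-1→1
ply 9, O at 2 | -1=-1→1; -2=+1→0*
ply 10: 0 is terminal -1 (X); from 14 depth 14

PV length from [14]: 9 plies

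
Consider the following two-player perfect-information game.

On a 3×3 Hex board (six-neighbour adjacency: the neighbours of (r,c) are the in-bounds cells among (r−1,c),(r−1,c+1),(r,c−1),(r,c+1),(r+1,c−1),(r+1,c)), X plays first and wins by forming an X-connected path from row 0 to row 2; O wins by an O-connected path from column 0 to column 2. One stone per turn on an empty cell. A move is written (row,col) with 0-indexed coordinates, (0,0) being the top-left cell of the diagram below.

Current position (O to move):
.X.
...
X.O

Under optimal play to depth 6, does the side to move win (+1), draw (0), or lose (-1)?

ply 1, O at .X./.../X.O | (0,0)=-1→OX./.../X.O*; (0,2)=-1→.XO/.../X.O; (1,0)=-1→.X./O../X.O; (1,1)=-1→.X./.O./X.O; (1,2)=-1→.X./..O/X.O; (2,1)=-1→.X./.../XOO
ply 2, X at OX./.../X.O | (0,2)=+1→OXX/.../X.O*; (1,0)=+1→OX./X../X.O; (1,1)=+1→OX./.X./X.O; (1,2)=+1→OX./..X/X.O; (2,1)=+1→OX./.../XXO
ply 3, O at OXX/.../X.O | (1,0)=-1→OXX/O../X.O*; (1,1)=-1→OXX/.O./X.O; (1,2)=-1→OXX/..O/X.O; (2,1)=-1→OXX/.../XOO
ply 4, X at OXX/O../X.O | (1,1)=+1→OXX/OX./X.O*; (1,2)=+1→OXX/O.X/X.O; (2,1)=+1→OXX/O../XXO
ply 5: OXX/OX./X.O is terminal -1 (O); from .X./.../X.O depth 6

value(.X./.../X.O, O) = -1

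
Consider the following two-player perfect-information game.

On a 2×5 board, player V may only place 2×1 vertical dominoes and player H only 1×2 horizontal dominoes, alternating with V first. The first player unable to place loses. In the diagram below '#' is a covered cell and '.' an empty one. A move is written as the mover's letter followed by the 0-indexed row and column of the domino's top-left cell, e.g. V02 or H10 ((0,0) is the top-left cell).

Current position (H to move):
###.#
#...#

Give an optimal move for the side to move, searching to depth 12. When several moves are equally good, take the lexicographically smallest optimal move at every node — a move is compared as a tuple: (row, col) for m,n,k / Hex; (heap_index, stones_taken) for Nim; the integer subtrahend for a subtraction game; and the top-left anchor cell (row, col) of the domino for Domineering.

H's best at [###.#/#...#]: H12

p1 H@[###.#/#...#]: H11[###.#/###.#]-1 H12[###.#/#.###]+1*
p2 V@[###.#/#.###] terminal -1; root [###.#/#...#] d12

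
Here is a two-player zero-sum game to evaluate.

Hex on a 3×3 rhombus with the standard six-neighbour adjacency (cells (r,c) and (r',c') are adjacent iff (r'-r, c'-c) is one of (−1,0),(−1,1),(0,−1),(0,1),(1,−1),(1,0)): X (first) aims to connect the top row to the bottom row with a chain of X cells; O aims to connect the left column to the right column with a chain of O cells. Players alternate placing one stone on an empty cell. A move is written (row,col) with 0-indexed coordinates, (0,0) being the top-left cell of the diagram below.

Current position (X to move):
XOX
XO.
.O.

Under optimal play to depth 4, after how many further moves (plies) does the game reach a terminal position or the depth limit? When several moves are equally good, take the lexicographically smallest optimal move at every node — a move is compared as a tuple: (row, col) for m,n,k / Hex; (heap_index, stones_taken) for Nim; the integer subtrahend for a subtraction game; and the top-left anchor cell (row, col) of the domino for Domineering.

ply 1, X at XOX/XO./.O. | (1,2)=+1→XOX/XOX/.O.*; (2,0)=+1→XOX/XO./XO.; (2,2)=+1→XOX/XO./.OX
ply 2, O at XOX/XOX/.O. | (2,0)=-1→XOX/XOX/OO.*; (2,2)=-1→XOX/XOX/.OO
ply 3, X at XOX/XOX/OO. | (2,2)=+1→XOX/XOX/OOX*
ply 4: XOX/XOX/OOX is terminal -1 (O); from XOX/XO./.O. depth 4

PV length from [XOX/XO./.O.]: 3 plies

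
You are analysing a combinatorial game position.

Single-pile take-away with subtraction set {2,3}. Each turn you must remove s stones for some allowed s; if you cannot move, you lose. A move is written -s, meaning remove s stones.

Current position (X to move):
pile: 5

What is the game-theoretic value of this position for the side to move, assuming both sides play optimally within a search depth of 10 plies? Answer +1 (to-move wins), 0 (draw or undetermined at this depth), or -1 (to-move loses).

[5] X move#1: -2:-1/3*, -3:-1/2
[3] O move#2: -2:+1/1*, -3:+1/0
[1] end (terminal -1, X#3); searched 5 to 10

value(5, X) = -1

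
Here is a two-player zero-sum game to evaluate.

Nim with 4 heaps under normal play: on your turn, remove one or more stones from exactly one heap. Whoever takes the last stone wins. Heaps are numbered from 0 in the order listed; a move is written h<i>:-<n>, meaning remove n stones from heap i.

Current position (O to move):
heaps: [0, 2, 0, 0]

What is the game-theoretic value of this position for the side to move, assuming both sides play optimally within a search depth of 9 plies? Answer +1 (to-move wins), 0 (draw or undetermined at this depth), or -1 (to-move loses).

[(0,2,0,0)] O move#1: h1:-1:-1/(0,1,0,0), h1:-2:+1/(0,0,0,0)*
[(0,0,0,0)] end (terminal -1, X#2); searched (0,2,0,0) to 9

value((0,2,0,0), O) = +1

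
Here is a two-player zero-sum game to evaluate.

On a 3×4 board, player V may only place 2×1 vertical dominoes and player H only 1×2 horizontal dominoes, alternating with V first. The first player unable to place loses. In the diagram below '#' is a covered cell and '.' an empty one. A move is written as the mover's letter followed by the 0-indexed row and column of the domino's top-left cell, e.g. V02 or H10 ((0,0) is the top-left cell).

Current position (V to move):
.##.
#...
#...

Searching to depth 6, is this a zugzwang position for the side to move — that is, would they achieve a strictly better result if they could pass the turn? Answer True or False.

zugzwang(.##./#.../#..., V) = False

[.##./#.../#...] V move#1: V03:-1/.###/#..#/#..., V11:-1/.##./##../##.., V12:+1/.##./#.#./#.#.*, V13:-1/.##./#..#/#..#
[.##./#.#./#.#.] end (terminal -1, H#2); searched .##./#.../#... to 6
pass branch (H moves first from the same position):
  | [.##./#.../#...] H move#1: H11:+1/.##./###./#...*, H12:+1/.##./#.##/#..., H21:+1/.##./#.../###., H22:+1/.##./#.../#.##
  | [.##./###./#...] V move#2: V03:-1/.###/####/#...*, V13:-1/.##./####/#..#
  | [.###/####/#...] H move#3: H21:+1/.###/####/###.*, H22:+1/.###/####/#.##
  | [.###/####/###.] end (terminal -1, V#4); searched .##./#.../#... to 6
V moving scores +1; V passing scores -1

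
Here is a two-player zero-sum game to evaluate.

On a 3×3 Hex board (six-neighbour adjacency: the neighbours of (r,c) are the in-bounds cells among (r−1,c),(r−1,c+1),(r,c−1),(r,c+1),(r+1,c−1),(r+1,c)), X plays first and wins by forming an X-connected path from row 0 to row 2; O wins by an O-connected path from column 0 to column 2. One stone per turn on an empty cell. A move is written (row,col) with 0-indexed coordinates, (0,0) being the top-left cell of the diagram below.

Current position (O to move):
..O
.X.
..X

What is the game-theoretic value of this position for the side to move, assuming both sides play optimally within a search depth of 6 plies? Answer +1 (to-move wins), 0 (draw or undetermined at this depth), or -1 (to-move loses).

p1 O@[..O/.X./..X]: (0,0)[O.O/.X./..X]-1 (0,1)[.OO/.X./..X]+1* (1,0)[..O/OX./..X]-1 (1,2)[..O/.XO/..X]-1 (2,0)[..O/.X./O.X]-1 (2,1)[..O/.X./.OX]-1
p2 X@[.OO/.X./..X]: (0,0)[XOO/.X./..X]-1* (1,0)[.OO/XX./..X]-1 (1,2)[.OO/.XX/..X]-1 (2,0)[.OO/.X./X.X]-1 (2,1)[.OO/.X./.XX]-1
p3 O@[XOO/.X./..X]: (1,0)[XOO/OX./..X]+1* (1,2)[XOO/.XO/..X]-1 (2,0)[XOO/.X./O.X]-1 (2,1)[XOO/.X./.OX]-1
p4 X@[XOO/OX./..X] terminal -1; root [..O/.X./..X] d6

value(..O/.X./..X, O) = +1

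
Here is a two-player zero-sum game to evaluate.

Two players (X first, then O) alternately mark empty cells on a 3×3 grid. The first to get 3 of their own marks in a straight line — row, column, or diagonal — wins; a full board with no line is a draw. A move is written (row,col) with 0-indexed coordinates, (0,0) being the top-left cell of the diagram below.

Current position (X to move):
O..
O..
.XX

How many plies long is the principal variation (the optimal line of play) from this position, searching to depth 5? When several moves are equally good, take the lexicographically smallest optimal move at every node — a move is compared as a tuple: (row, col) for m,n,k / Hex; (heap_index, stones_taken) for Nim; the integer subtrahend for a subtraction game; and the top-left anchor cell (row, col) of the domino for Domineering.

PV length from [O../O../.XX]: 1 ply

ply 1, X at O../O../.XX | (0,1)=-1→OX./O../.XX; (0,2)=-1→O.X/O../.XX; (1,1)=-1→O../OX./.XX; (1,2)=-1→O../O.X/.XX; (2,0)=+1→O../O../XXX*
ply 2: O../O../XXX is terminal -1 (O); from O../O../.XX depth 5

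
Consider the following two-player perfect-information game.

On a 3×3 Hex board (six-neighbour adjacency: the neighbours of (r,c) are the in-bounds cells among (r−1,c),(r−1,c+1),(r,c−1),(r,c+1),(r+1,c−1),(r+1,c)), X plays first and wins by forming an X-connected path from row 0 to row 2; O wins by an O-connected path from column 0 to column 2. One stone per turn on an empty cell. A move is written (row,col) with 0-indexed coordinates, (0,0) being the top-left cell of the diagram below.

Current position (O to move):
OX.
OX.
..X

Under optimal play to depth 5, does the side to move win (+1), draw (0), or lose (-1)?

[OX./OX./..X] O move#1: (0,2):-1/OXO/OX./..X*, (1,2):-1/OX./OXO/..X, (2,0):-1/OX./OX./O.X, (2,1):-1/OX./OX./.OX
[OXO/OX./..X] X move#2: (1,2):+1/OXO/OXX/..X*, (2,0):+1/OXO/OX./X.X, (2,1):+1/OXO/OX./.XX
[OXO/OXX/..X] end (terminal -1, O#3); searched OX./OX./..X to 5

value(OX./OX./..X, O) = -1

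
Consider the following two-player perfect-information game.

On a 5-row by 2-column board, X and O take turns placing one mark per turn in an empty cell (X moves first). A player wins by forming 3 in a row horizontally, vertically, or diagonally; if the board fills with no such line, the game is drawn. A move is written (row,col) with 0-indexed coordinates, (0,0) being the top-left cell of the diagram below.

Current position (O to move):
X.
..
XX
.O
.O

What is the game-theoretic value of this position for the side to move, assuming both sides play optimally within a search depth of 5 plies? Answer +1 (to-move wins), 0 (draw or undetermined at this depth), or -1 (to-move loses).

value(X./../XX/.O/.O, O) = 0

[X./../XX/.O/.O] O move#1: (0,1):-1/XO/../XX/.O/.O, (1,0):+0/X./O./XX/.O/.O*, (1,1):-1/X./.O/XX/.O/.O, (3,0):-1/X./../XX/OO/.O, (4,0):-1/X./../XX/.O/OO
[X./O./XX/.O/.O] X move#2: (0,1):+0/XX/O./XX/.O/.O*, (1,1):+0/X./OX/XX/.O/.O, (3,0):+0/X./O./XX/XO/.O, (4,0):+0/X./O./XX/.O/XO
[XX/O./XX/.O/.O] O move#3: (1,1):+0/XX/OO/XX/.O/.O*, (3,0):-1/XX/O./XX/OO/.O, (4,0):-1/XX/O./XX/.O/OO
[XX/OO/XX/.O/.O] X move#4: (3,0):+0/XX/OO/XX/XO/.O*, (4,0):+0/XX/OO/XX/.O/XO
[XX/OO/XX/XO/.O] O move#5: (4,0):+0/XX/OO/XX/XO/OO*
[XX/OO/XX/XO/OO] end (terminal +0, X#6); searched X./../XX/.O/.O to 5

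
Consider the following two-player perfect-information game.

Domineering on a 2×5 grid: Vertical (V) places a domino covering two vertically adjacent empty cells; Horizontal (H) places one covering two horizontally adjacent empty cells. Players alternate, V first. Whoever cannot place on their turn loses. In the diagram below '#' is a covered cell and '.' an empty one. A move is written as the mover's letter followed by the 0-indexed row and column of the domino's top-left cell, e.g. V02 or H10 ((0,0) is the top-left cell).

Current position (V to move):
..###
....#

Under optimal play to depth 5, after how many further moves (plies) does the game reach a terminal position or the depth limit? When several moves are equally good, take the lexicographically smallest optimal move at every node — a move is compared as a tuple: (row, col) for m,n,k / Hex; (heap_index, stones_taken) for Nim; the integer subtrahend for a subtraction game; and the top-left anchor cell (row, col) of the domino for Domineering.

p1 V@[..###/....#]: V00[#.###/#...#]-1 V01[.####/.#..#]+1*
p2 H@[.####/.#..#]: H12[.####/.####]-1*
p3 V@[.####/.####]: V00[#####/#####]+1*
p4 H@[#####/#####] terminal -1; root [..###/....#] d5

PV length from [..###/....#]: 3 plies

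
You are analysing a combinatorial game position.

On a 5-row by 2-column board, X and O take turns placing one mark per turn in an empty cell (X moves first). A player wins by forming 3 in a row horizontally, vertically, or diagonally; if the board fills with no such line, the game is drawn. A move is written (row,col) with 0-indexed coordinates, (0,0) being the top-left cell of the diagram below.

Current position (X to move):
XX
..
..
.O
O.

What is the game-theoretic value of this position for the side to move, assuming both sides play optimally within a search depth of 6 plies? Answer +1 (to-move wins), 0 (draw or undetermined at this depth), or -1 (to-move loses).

value(XX/../../.O/O., X) = 0

[XX/../../.O/O.] X move#1: (1,0):-1/XX/X./../.O/O., (1,1):+0/XX/.X/../.O/O.*, (2,0):+0/XX/../X./.O/O., (2,1):+0/XX/../.X/.O/O., (3,0):-1/XX/../../XO/O., (4,1):+0/XX/../../.O/OX
[XX/.X/../.O/O.] O move#2: (1,0):-1/XX/OX/../.O/O., (2,0):-1/XX/.X/O./.O/O., (2,1):+0/XX/.X/.O/.O/O.*, (3,0):-1/XX/.X/../OO/O., (4,1):-1/XX/.X/../.O/OO
[XX/.X/.O/.O/O.] X move#3: (1,0):-1/XX/XX/.O/.O/O., (2,0):-1/XX/.X/XO/.O/O., (3,0):-1/XX/.X/.O/XO/O., (4,1):+0/XX/.X/.O/.O/OX*
[XX/.X/.O/.O/OX] O move#4: (1,0):+0/XX/OX/.O/.O/OX*, (2,0):+0/XX/.X/OO/.O/OX, (3,0):+0/XX/.X/.O/OO/OX
[XX/OX/.O/.O/OX] X move#5: (2,0):+0/XX/OX/XO/.O/OX*, (3,0):+0/XX/OX/.O/XO/OX
[XX/OX/XO/.O/OX] O move#6: (3,0):+0/XX/OX/XO/OO/OX*
[XX/OX/XO/OO/OX] end (terminal +0, X#7); searched XX/../../.O/O. to 6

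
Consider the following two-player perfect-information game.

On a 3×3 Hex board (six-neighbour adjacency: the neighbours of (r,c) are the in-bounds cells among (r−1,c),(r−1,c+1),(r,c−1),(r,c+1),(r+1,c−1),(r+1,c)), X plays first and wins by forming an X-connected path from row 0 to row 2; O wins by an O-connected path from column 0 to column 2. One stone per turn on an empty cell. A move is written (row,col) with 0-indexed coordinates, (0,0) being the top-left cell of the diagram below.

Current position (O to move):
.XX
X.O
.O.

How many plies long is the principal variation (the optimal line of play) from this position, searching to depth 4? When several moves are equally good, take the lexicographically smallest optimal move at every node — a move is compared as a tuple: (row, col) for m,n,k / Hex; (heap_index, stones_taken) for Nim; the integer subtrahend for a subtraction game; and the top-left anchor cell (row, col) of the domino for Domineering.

PV length from [.XX/X.O/.O.]: 1 ply

ply 1, O at .XX/X.O/.O. | (0,0)=-1→OXX/X.O/.O.; (1,1)=-1→.XX/XOO/.O.; (2,0)=+1→.XX/X.O/OO.*; (2,2)=-1→.XX/X.O/.OO
ply 2: .XX/X.O/OO. is terminal -1 (X); from .XX/X.O/.O. depth 4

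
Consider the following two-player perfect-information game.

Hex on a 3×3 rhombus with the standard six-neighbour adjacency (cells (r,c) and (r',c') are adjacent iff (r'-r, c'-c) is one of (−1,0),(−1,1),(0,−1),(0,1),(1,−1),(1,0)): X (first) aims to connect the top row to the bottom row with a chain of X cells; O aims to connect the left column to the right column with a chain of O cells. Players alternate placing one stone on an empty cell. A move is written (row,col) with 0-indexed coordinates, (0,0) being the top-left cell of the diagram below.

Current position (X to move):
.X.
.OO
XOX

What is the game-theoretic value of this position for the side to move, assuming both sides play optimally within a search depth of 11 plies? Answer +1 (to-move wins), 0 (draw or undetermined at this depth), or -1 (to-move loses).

p1 X@[.X./.OO/XOX]: (0,0)[XX./.OO/XOX]-1 (0,2)[.XX/.OO/XOX]-1 (1,0)[.X./XOO/XOX]+1*
p2 O@[.X./XOO/XOX] terminal -1; root [.X./.OO/XOX] d11

value(.X./.OO/XOX, X) = +1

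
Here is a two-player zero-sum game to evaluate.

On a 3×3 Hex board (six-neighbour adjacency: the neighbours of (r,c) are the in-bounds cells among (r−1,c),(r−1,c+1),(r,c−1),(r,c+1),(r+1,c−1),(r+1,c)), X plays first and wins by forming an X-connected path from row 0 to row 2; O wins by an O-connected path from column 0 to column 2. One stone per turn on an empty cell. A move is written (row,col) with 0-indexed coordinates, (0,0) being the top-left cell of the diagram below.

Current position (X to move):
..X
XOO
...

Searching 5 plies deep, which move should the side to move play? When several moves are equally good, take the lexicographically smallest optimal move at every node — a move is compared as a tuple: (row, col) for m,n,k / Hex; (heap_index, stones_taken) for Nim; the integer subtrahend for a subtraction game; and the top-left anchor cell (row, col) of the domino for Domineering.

X's best at [..X/XOO/...]: (2,0)

ply 1, X at ..X/XOO/... | (0,0)=-1→X.X/XOO/...; (0,1)=-1→.XX/XOO/...; (2,0)=+1→..X/XOO/X..*; (2,1)=-1→..X/XOO/.X.; (2,2)=-1→..X/XOO/..X
ply 2, O at ..X/XOO/X.. | (0,0)=-1→O.X/XOO/X..*; (0,1)=-1→.OX/XOO/X..; (2,1)=-1→..X/XOO/XO.; (2,2)=-1→..X/XOO/X.O
ply 3, X at O.X/XOO/X.. | (0,1)=+1→OXX/XOO/X..*; (2,1)=-1→O.X/XOO/XX.; (2,2)=-1→O.X/XOO/X.X
ply 4: OXX/XOO/X.. is terminal -1 (O); from ..X/XOO/... depth 5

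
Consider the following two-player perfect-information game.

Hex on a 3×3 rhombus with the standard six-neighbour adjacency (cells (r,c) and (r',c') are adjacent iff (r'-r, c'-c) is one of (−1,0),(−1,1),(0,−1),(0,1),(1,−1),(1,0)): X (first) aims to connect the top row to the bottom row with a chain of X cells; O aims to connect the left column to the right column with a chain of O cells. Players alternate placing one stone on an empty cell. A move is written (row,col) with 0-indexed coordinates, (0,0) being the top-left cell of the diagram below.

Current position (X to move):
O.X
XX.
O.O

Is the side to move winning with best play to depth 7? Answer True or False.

ply 1, X at O.X/XX./O.O | (0,1)=-1→OXX/XX./O.O; (1,2)=-1→O.X/XXX/O.O; (2,1)=+1→O.X/XX./OXO*
ply 2: O.X/XX./OXO is terminal -1 (O); from O.X/XX./O.O depth 7

X winning at [O.X/XX./O.O]: True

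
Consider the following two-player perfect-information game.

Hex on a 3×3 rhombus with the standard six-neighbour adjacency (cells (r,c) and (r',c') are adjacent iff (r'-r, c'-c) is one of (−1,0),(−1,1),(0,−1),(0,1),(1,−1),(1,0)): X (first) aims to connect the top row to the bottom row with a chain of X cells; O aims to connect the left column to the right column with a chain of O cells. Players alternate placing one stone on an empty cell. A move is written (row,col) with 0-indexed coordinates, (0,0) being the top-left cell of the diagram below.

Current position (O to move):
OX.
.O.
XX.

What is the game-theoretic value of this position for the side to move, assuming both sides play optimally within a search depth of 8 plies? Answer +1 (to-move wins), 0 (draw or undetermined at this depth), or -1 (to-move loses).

[OX./.O./XX.] O move#1: (0,2):-1/OXO/.O./XX., (1,0):+1/OX./OO./XX.*, (1,2):-1/OX./.OO/XX., (2,2):-1/OX./.O./XXO
[OX./OO./XX.] X move#2: (0,2):-1/OXX/OO./XX.*, (1,2):-1/OX./OOX/XX., (2,2):-1/OX./OO./XXX
[OXX/OO./XX.] O move#3: (1,2):+1/OXX/OOO/XX.*, (2,2):-1/OXX/OO./XXO
[OXX/OOO/XX.] end (terminal -1, X#4); searched OX./.O./XX. to 8

value(OX./.O./XX., O) = +1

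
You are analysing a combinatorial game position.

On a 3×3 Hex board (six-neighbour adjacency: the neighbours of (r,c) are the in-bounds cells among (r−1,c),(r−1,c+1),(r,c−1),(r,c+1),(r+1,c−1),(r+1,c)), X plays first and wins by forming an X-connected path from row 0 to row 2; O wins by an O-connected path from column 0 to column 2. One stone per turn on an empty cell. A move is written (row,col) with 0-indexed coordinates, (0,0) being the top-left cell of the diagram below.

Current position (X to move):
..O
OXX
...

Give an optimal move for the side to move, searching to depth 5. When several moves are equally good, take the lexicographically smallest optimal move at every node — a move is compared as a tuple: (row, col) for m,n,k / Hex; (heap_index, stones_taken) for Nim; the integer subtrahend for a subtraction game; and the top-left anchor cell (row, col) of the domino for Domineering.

[..O/OXX/...] X move#1: (0,0):-1/X.O/OXX/..., (0,1):+1/.XO/OXX/...*, (2,0):-1/..O/OXX/X.., (2,1):-1/..O/OXX/.X., (2,2):-1/..O/OXX/..X
[.XO/OXX/...] O move#2: (0,0):-1/OXO/OXX/...*, (2,0):-1/.XO/OXX/O.., (2,1):-1/.XO/OXX/.O., (2,2):-1/.XO/OXX/..O
[OXO/OXX/...] X move#3: (2,0):+1/OXO/OXX/X..*, (2,1):+1/OXO/OXX/.X., (2,2):+1/OXO/OXX/..X
[OXO/OXX/X..] end (terminal -1, O#4); searched ..O/OXX/... to 5

X's best at [..O/OXX/...]: (0,1)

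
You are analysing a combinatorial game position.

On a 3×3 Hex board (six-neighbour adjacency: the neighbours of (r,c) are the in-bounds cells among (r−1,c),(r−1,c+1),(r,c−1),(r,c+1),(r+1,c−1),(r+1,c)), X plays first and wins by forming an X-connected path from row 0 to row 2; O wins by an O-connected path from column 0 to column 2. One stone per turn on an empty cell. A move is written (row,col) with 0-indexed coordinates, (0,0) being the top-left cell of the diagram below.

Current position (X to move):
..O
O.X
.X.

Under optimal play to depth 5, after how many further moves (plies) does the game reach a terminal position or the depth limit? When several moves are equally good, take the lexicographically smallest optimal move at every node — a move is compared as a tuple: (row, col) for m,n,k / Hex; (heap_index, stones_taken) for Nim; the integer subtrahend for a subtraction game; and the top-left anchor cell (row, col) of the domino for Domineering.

ply 1, X at ..O/O.X/.X. | (0,0)=-1→X.O/O.X/.X.*; (0,1)=-1→.XO/O.X/.X.; (1,1)=-1→..O/OXX/.X.; (2,0)=-1→..O/O.X/XX.; (2,2)=-1→..O/O.X/.XX
ply 2, O at X.O/O.X/.X. | (0,1)=+1→XOO/O.X/.X.*; (1,1)=+1→X.O/OOX/.X.; (2,0)=+1→X.O/O.X/OX.; (2,2)=+1→X.O/O.X/.XO
ply 3: XOO/O.X/.X. is terminal -1 (X); from ..O/O.X/.X. depth 5

PV length from [..O/O.X/.X.]: 2 plies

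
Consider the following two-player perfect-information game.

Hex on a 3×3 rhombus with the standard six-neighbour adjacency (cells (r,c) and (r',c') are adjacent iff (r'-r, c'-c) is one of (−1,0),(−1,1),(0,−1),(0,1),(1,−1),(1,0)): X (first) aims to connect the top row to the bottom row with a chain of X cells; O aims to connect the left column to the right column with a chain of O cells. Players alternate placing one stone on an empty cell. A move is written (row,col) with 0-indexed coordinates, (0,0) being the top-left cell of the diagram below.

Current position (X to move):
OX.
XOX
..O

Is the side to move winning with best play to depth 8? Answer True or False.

p1 X@[OX./XOX/..O]: (0,2)[OXX/XOX/..O]+1* (2,0)[OX./XOX/X.O]+1 (2,1)[OX./XOX/.XO]+1
p2 O@[OXX/XOX/..O]: (2,0)[OXX/XOX/O.O]-1* (2,1)[OXX/XOX/.OO]-1
p3 X@[OXX/XOX/O.O]: (2,1)[OXX/XOX/OXO]+1*
p4 O@[OXX/XOX/OXO] terminal -1; root [OX./XOX/..O] d8

X winning at [OX./XOX/..O]: True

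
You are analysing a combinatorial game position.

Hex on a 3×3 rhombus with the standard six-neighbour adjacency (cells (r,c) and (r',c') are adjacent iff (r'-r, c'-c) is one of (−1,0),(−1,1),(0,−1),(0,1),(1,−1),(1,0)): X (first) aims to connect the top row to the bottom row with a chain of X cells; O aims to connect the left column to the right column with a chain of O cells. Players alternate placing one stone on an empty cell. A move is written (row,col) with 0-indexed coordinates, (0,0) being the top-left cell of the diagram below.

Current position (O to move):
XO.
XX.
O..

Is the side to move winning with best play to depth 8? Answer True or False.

O winning at [XO./XX./O..]: True

p1 O@[XO./XX./O..]: (0,2)[XOO/XX./O..]-1 (1,2)[XO./XXO/O..]-1 (2,1)[XO./XX./OO.]+1* (2,2)[XO./XX./O.O]-1
p2 X@[XO./XX./OO.]: (0,2)[XOX/XX./OO.]-1* (1,2)[XO./XXX/OO.]-1 (2,2)[XO./XX./OOX]-1
p3 O@[XOX/XX./OO.]: (1,2)[XOX/XXO/OO.]+1* (2,2)[XOX/XX./OOO]+1
p4 X@[XOX/XXO/OO.] terminal -1; root [XO./XX./O..] d8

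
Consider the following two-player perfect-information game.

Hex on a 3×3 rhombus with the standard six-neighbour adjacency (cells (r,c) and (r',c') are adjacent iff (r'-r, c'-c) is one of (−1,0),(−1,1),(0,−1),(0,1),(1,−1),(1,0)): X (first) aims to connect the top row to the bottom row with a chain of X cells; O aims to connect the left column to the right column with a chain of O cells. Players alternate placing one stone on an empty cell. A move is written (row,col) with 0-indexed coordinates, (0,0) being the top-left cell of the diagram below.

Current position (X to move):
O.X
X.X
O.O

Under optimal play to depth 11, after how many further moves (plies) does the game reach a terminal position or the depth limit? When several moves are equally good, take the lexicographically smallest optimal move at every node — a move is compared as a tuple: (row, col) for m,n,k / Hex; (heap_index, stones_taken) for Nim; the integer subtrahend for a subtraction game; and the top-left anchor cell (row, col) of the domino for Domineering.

PV length from [O.X/X.X/O.O]: 1 ply

[O.X/X.X/O.O] X move#1: (0,1):-1/OXX/X.X/O.O, (1,1):-1/O.X/XXX/O.O, (2,1):+1/O.X/X.X/OXO*
[O.X/X.X/OXO] end (terminal -1, O#2); searched O.X/X.X/O.O to 11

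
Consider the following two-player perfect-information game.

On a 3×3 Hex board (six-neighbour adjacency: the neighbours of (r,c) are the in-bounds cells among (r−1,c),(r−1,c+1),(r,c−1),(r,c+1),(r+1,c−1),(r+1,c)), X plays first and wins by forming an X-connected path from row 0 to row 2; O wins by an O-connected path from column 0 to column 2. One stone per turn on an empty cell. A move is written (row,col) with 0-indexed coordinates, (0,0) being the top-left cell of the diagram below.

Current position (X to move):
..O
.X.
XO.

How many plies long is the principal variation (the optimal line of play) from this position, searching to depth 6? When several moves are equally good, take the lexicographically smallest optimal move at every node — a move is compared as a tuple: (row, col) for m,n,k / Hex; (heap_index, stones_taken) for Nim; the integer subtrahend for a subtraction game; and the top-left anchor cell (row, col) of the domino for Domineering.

PV length from [..O/.X./XO.]: 3 plies

[..O/.X./XO.] X move#1: (0,0):+1/X.O/.X./XO.*, (0,1):+1/.XO/.X./XO., (1,0):+1/..O/XX./XO., (1,2):-1/..O/.XX/XO., (2,2):-1/..O/.X./XOX
[X.O/.X./XO.] O move#2: (0,1):-1/XOO/.X./XO.*, (1,0):-1/X.O/OX./XO., (1,2):-1/X.O/.XO/XO., (2,2):-1/X.O/.X./XOO
[XOO/.X./XO.] X move#3: (1,0):+1/XOO/XX./XO.*, (1,2):-1/XOO/.XX/XO., (2,2):-1/XOO/.X./XOX
[XOO/XX./XO.] end (terminal -1, O#4); searched ..O/.X./XO. to 6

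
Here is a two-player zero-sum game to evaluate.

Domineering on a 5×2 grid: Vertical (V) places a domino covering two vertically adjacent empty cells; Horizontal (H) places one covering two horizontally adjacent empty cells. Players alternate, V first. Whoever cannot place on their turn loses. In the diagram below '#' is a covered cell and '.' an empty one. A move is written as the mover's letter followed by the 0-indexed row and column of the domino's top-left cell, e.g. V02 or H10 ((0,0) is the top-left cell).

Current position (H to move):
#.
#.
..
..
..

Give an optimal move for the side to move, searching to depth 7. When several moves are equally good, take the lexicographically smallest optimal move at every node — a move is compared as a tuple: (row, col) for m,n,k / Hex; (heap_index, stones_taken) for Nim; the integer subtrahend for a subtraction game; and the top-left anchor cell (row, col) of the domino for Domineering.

H's best at [#./#./../../..]: H30

ply 1, H at #./#./../../.. | H20=-1→#./#./##/../..; H30=+1→#./#./../##/..*; H40=-1→#./#./../../##
ply 2, V at #./#./../##/.. | V01=-1→##/##/../##/..*; V11=-1→#./##/.#/##/..
ply 3, H at ##/##/../##/.. | H20=+1→##/##/##/##/..*; H40=+1→##/##/../##/##
ply 4: ##/##/##/##/.. is terminal -1 (V); from #./#./../../.. depth 7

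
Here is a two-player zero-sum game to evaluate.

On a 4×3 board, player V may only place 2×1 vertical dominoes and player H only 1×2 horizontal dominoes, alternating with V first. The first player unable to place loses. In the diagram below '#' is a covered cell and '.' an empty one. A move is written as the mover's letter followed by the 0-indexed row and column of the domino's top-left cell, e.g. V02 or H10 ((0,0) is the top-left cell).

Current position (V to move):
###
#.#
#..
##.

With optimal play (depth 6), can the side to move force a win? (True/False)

ply 1, V at ###/#.#/#../##. | V11=+1→###/###/##./##.*; V22=+1→###/#.#/#.#/###
ply 2: ###/###/##./##. is terminal -1 (H); from ###/#.#/#../##. depth 6

V winning at [###/#.#/#../##.]: True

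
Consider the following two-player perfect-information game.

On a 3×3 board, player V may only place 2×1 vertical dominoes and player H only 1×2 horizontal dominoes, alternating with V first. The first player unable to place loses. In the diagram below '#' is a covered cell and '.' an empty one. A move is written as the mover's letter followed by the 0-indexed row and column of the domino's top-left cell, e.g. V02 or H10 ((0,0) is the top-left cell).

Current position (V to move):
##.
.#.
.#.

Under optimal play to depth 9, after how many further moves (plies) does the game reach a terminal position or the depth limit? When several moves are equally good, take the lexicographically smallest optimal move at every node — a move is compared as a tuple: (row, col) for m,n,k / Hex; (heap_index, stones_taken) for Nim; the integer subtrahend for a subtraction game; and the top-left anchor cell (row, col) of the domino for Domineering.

PV length from [##./.#./.#.]: 1 ply

[##./.#./.#.] V move#1: V02:+1/###/.##/.#.*, V10:+1/##./##./##., V12:+1/##./.##/.##
[###/.##/.#.] end (terminal -1, H#2); searched ##./.#./.#. to 9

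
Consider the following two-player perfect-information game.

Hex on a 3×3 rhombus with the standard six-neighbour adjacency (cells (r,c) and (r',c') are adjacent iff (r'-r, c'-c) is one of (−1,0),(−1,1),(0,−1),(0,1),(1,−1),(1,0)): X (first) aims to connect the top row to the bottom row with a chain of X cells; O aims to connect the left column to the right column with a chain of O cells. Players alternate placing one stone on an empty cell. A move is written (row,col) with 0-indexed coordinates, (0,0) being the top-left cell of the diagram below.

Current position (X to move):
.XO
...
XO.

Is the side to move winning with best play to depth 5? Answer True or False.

X winning at [.XO/.../XO.]: True

ply 1, X at .XO/.../XO. | (0,0)=+1→XXO/.../XO.*; (1,0)=+1→.XO/X../XO.; (1,1)=+1→.XO/.X./XO.; (1,2)=+1→.XO/..X/XO.; (2,2)=+1→.XO/.../XOX
ply 2, O at XXO/.../XO. | (1,0)=-1→XXO/O../XO.*; (1,1)=-1→XXO/.O./XO.; (1,2)=-1→XXO/..O/XO.; (2,2)=-1→XXO/.../XOO
ply 3, X at XXO/O../XO. | (1,1)=+1→XXO/OX./XO.*; (1,2)=-1→XXO/O.X/XO.; (2,2)=-1→XXO/O../XOX
ply 4: XXO/OX./XO. is terminal -1 (O); from .XO/.../XO. depth 5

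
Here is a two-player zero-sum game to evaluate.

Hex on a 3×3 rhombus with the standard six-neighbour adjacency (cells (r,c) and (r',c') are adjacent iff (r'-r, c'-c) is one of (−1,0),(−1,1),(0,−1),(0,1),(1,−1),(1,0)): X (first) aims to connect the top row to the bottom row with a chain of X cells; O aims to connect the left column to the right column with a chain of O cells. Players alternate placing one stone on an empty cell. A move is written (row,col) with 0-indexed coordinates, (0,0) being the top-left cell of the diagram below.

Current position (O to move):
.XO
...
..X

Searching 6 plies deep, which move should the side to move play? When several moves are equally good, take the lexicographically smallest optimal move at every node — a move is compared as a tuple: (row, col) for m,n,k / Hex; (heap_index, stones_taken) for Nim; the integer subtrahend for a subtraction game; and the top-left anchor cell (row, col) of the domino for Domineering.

ply 1, O at .XO/.../..X | (0,0)=-1→OXO/.../..X; (1,0)=-1→.XO/O../..X; (1,1)=+1→.XO/.O./..X*; (1,2)=-1→.XO/..O/..X; (2,0)=-1→.XO/.../O.X; (2,1)=-1→.XO/.../.OX
ply 2, X at .XO/.O./..X | (0,0)=-1→XXO/.O./..X*; (1,0)=-1→.XO/XO./..X; (1,2)=-1→.XO/.OX/..X; (2,0)=-1→.XO/.O./X.X; (2,1)=-1→.XO/.O./.XX
ply 3, O at XXO/.O./..X | (1,0)=+1→XXO/OO./..X*; (1,2)=+1→XXO/.OO/..X; (2,0)=+1→XXO/.O./O.X; (2,1)=+1→XXO/.O./.OX
ply 4: XXO/OO./..X is terminal -1 (X); from .XO/.../..X depth 6

O's best at [.XO/.../..X]: (1,1)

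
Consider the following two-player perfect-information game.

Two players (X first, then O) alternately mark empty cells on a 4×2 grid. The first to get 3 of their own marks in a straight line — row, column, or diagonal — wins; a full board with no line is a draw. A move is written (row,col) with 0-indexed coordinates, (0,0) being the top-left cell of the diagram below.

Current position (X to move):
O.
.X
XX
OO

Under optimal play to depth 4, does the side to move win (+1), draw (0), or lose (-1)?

value(O./.X/XX/OO, X) = +1

[O./.X/XX/OO] X move#1: (0,1):+1/OX/.X/XX/OO*, (1,0):+0/O./XX/XX/OO
[OX/.X/XX/OO] end (terminal -1, O#2); searched O./.X/XX/OO to 4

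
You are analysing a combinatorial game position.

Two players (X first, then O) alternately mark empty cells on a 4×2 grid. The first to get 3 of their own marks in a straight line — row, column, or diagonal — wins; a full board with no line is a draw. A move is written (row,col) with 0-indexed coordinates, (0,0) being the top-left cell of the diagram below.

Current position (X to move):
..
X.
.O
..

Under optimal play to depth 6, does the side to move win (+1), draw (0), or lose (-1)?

value(../X./.O/.., X) = +1

p1 X@[../X./.O/..]: (0,0)[X./X./.O/..]+0 (0,1)[.X/X./.O/..]+0 (1,1)[../XX/.O/..]+0 (2,0)[../X./XO/..]+1* (3,0)[../X./.O/X.]+0 (3,1)[../X./.O/.X]+0
p2 O@[../X./XO/..]: (0,0)[O./X./XO/..]-1* (0,1)[.O/X./XO/..]-1 (1,1)[../XO/XO/..]-1 (3,0)[../X./XO/O.]-1 (3,1)[../X./XO/.O]-1
p3 X@[O./X./XO/..]: (0,1)[OX/X./XO/..]+0 (1,1)[O./XX/XO/..]+0 (3,0)[O./X./XO/X.]+1* (3,1)[O./X./XO/.X]+0
p4 O@[O./X./XO/X.] terminal -1; root [../X./.O/..] d6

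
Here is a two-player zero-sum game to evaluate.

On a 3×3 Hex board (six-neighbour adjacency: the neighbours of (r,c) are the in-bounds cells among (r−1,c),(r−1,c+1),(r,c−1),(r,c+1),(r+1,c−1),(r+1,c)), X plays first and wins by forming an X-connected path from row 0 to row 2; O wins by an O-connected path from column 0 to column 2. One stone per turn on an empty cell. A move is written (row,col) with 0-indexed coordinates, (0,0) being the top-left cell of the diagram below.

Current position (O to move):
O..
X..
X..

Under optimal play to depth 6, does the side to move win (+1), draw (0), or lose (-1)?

ply 1, O at O../X../X.. | (0,1)=-1→OO./X../X..*; (0,2)=-1→O.O/X../X..; (1,1)=-1→O../XO./X..; (1,2)=-1→O../X.O/X..; (2,1)=-1→O../X../XO.; (2,2)=-1→O../X../X.O
ply 2, X at OO./X../X.. | (0,2)=+1→OOX/X../X..*; (1,1)=-1→OO./XX./X..; (1,2)=-1→OO./X.X/X..; (2,1)=-1→OO./X../XX.; (2,2)=-1→OO./X../X.X
ply 3, O at OOX/X../X.. | (1,1)=-1→OOX/XO./X..*; (1,2)=-1→OOX/X.O/X..; (2,1)=-1→OOX/X../XO.; (2,2)=-1→OOX/X../X.O
ply 4, X at OOX/XO./X.. | (1,2)=+1→OOX/XOX/X..*; (2,1)=-1→OOX/XO./XX.; (2,2)=-1→OOX/XO./X.X
ply 5, O at OOX/XOX/X.. | (2,1)=-1→OOX/XOX/XO.*; (2,2)=-1→OOX/XOX/X.O
ply 6, X at OOX/XOX/XO. | (2,2)=+1→OOX/XOX/XOX*
ply 7: OOX/XOX/XOX is terminal -1 (O); from O../X../X.. depth 6

value(O../X../X.., O) = -1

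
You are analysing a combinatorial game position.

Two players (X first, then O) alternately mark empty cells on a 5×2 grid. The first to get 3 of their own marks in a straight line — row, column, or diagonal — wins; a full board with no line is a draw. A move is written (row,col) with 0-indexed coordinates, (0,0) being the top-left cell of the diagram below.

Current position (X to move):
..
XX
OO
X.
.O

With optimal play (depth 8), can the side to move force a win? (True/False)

[../XX/OO/X./.O] X move#1: (0,0):-1/X./XX/OO/X./.O, (0,1):-1/.X/XX/OO/X./.O, (3,1):+0/../XX/OO/XX/.O*, (4,0):-1/../XX/OO/X./XO
[../XX/OO/XX/.O] O move#2: (0,0):+0/O./XX/OO/XX/.O*, (0,1):+0/.O/XX/OO/XX/.O, (4,0):+0/../XX/OO/XX/OO
[O./XX/OO/XX/.O] X move#3: (0,1):+0/OX/XX/OO/XX/.O*, (4,0):+0/O./XX/OO/XX/XO
[OX/XX/OO/XX/.O] O move#4: (4,0):+0/OX/XX/OO/XX/OO*
[OX/XX/OO/XX/OO] end (terminal +0, X#5); searched ../XX/OO/X./.O to 8

X winning at [../XX/OO/X./.O]: False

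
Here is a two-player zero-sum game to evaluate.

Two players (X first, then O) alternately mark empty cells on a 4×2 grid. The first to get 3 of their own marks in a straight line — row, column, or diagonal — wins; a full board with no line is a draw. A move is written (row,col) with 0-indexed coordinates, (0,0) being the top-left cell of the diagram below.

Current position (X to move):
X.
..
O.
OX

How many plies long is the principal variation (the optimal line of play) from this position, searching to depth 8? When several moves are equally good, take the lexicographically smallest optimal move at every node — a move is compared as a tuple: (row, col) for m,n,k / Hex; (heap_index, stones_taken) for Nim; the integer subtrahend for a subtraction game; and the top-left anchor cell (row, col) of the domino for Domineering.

PV length from [X./../O./OX]: 4 plies

p1 X@[X./../O./OX]: (0,1)[XX/../O./OX]-1 (1,0)[X./X./O./OX]+0* (1,1)[X./.X/O./OX]-1 (2,1)[X./../OX/OX]-1
p2 O@[X./X./O./OX]: (0,1)[XO/X./O./OX]+0* (1,1)[X./XO/O./OX]+0 (2,1)[X./X./OO/OX]+0
p3 X@[XO/X./O./OX]: (1,1)[XO/XX/O./OX]+0* (2,1)[XO/X./OX/OX]+0
p4 O@[XO/XX/O./OX]: (2,1)[XO/XX/OO/OX]+0*
p5 X@[XO/XX/OO/OX] terminal +0; root [X./../O./OX] d8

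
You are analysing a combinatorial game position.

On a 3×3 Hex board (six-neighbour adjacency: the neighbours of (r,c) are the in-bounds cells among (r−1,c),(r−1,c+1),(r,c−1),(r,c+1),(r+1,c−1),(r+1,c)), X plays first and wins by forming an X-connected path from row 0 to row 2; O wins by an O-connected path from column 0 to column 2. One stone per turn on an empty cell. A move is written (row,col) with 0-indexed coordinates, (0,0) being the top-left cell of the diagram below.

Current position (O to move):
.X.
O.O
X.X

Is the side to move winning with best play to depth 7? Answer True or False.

p1 O@[.X./O.O/X.X]: (0,0)[OX./O.O/X.X]-1 (0,2)[.XO/O.O/X.X]-1 (1,1)[.X./OOO/X.X]+1* (2,1)[.X./O.O/XOX]-1
p2 X@[.X./OOO/X.X] terminal -1; root [.X./O.O/X.X] d7

O winning at [.X./O.O/X.X]: True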